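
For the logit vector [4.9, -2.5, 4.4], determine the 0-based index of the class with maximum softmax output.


Softmax is a monotonic transformation, so it preserves the argmax.
We need to find the index of the maximum logit.
Index 0: 4.9
Index 1: -2.5
Index 2: 4.4
Maximum logit = 4.9 at index 0

0


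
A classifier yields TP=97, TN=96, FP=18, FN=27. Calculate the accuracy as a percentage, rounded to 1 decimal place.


Accuracy = (TP + TN) / (TP + TN + FP + FN) * 100
= (97 + 96) / (97 + 96 + 18 + 27)
= 193 / 238
= 0.8109
= 81.1%

81.1


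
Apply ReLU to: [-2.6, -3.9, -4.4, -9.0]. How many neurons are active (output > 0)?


ReLU(x) = max(0, x) for each element:
ReLU(-2.6) = 0
ReLU(-3.9) = 0
ReLU(-4.4) = 0
ReLU(-9.0) = 0
Active neurons (>0): 0

0


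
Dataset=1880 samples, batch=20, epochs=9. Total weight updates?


Iterations per epoch = 1880 / 20 = 94
Total updates = iterations_per_epoch * epochs
= 94 * 9
= 846

846


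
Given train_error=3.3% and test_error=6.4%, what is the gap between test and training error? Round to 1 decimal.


Generalization gap = test_error - train_error
= 6.4 - 3.3
= 3.1%
A moderate gap.

3.1


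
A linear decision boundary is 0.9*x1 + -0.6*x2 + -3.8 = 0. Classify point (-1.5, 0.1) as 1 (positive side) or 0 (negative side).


Compute 0.9 * -1.5 + -0.6 * 0.1 + -3.8
= -1.35 + -0.06 + -3.8
= -5.21
Since -5.21 < 0, the point is on the negative side.

0


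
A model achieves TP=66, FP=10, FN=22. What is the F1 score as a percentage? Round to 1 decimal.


Precision = TP / (TP + FP) = 66 / 76 = 0.8684
Recall = TP / (TP + FN) = 66 / 88 = 0.75
F1 = 2 * P * R / (P + R)
= 2 * 0.8684 * 0.75 / (0.8684 + 0.75)
= 1.3026 / 1.6184
= 0.8049
As percentage: 80.5%

80.5


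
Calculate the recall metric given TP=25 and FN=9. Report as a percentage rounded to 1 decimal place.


Recall = TP / (TP + FN) * 100
= 25 / (25 + 9)
= 25 / 34
= 0.7353
= 73.5%

73.5


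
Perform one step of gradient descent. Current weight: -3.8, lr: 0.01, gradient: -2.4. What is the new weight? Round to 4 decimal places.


w_new = w_old - lr * gradient
= -3.8 - 0.01 * -2.4
= -3.8 - (-0.024)
= -3.7760

-3.7760


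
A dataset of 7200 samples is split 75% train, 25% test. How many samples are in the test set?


Train samples = 7200 * 75% = 5400
Test samples = 7200 - 5400
= 1800

1800


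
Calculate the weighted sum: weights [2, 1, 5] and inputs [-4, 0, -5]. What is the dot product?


Element-wise products:
2 * -4 = -8
1 * 0 = 0
5 * -5 = -25
Sum = -8 + 0 + -25
= -33

-33


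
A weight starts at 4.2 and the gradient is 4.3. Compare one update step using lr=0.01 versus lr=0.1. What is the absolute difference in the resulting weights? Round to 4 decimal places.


With lr=0.01: w_new = 4.2 - 0.01 * 4.3 = 4.157
With lr=0.1: w_new = 4.2 - 0.1 * 4.3 = 3.77
Absolute difference = |4.157 - 3.77|
= 0.3870

0.3870


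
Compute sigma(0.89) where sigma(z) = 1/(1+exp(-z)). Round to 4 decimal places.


sigmoid(z) = 1 / (1 + exp(-z))
exp(-(0.89)) = exp(-0.89) = 0.4107
1 + 0.4107 = 1.4107
1 / 1.4107 = 0.7089

0.7089


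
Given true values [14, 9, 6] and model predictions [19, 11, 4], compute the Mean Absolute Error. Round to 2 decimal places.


Absolute errors: [5, 2, 2]
Sum of absolute errors = 9
MAE = 9 / 3 = 3.00

3.00


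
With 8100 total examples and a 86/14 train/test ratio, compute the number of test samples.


Train samples = 8100 * 86% = 6966
Test samples = 8100 - 6966
= 1134

1134


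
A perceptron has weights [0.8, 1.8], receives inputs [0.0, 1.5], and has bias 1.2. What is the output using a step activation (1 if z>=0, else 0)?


z = w . x + b
= 0.8*0.0 + 1.8*1.5 + 1.2
= 0.0 + 2.7 + 1.2
= 2.7 + 1.2
= 3.9
Since z = 3.9 >= 0, output = 1

1


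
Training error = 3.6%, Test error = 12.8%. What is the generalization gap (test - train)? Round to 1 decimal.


Generalization gap = test_error - train_error
= 12.8 - 3.6
= 9.2%
A moderate gap.

9.2


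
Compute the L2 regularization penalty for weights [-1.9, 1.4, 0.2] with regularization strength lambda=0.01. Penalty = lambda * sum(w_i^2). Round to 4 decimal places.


Squaring each weight:
(-1.9)^2 = 3.61
1.4^2 = 1.96
0.2^2 = 0.04
Sum of squares = 5.61
Penalty = 0.01 * 5.61 = 0.0561

0.0561


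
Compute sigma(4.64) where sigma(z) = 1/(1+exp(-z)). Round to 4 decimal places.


sigmoid(z) = 1 / (1 + exp(-z))
exp(-(4.64)) = exp(-4.64) = 0.0097
1 + 0.0097 = 1.0097
1 / 1.0097 = 0.9904

0.9904


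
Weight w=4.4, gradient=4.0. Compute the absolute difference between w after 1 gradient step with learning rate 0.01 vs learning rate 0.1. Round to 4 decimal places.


With lr=0.01: w_new = 4.4 - 0.01 * 4.0 = 4.36
With lr=0.1: w_new = 4.4 - 0.1 * 4.0 = 4.0
Absolute difference = |4.36 - 4.0|
= 0.3600

0.3600


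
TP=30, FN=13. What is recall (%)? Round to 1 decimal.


Recall = TP / (TP + FN) * 100
= 30 / (30 + 13)
= 30 / 43
= 0.6977
= 69.8%

69.8


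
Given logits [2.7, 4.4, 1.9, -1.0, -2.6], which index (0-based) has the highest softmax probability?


Softmax is a monotonic transformation, so it preserves the argmax.
We need to find the index of the maximum logit.
Index 0: 2.7
Index 1: 4.4
Index 2: 1.9
Index 3: -1.0
Index 4: -2.6
Maximum logit = 4.4 at index 1

1


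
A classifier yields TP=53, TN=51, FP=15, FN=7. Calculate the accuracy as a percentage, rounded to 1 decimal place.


Accuracy = (TP + TN) / (TP + TN + FP + FN) * 100
= (53 + 51) / (53 + 51 + 15 + 7)
= 104 / 126
= 0.8254
= 82.5%

82.5


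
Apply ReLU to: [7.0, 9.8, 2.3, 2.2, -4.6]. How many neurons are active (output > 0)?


ReLU(x) = max(0, x) for each element:
ReLU(7.0) = 7.0
ReLU(9.8) = 9.8
ReLU(2.3) = 2.3
ReLU(2.2) = 2.2
ReLU(-4.6) = 0
Active neurons (>0): 4

4


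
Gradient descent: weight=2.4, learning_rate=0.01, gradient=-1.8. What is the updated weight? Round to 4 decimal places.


w_new = w_old - lr * gradient
= 2.4 - 0.01 * -1.8
= 2.4 - (-0.018)
= 2.4180

2.4180


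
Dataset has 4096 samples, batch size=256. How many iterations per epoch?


Iterations per epoch = dataset_size / batch_size
= 4096 / 256
= 16

16


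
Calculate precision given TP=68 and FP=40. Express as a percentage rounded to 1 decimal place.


Precision = TP / (TP + FP) * 100
= 68 / (68 + 40)
= 68 / 108
= 0.6296
= 63.0%

63.0


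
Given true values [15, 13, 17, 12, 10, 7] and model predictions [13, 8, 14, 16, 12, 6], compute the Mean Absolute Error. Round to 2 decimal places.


Absolute errors: [2, 5, 3, 4, 2, 1]
Sum of absolute errors = 17
MAE = 17 / 6 = 2.83

2.83


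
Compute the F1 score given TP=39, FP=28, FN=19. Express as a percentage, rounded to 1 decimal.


Precision = TP / (TP + FP) = 39 / 67 = 0.5821
Recall = TP / (TP + FN) = 39 / 58 = 0.6724
F1 = 2 * P * R / (P + R)
= 2 * 0.5821 * 0.6724 / (0.5821 + 0.6724)
= 0.7828 / 1.2545
= 0.624
As percentage: 62.4%

62.4


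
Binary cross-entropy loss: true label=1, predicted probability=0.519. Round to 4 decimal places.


For y=1: Loss = -log(p)
= -log(0.519)
= -(-0.6559)
= 0.6559

0.6559


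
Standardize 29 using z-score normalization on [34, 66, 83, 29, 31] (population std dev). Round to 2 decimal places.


Mean = (34 + 66 + 83 + 29 + 31) / 5 = 48.6
Variance = sum((x_i - mean)^2) / n = 478.64
Std = sqrt(478.64) = 21.8778
Z = (x - mean) / std
= (29 - 48.6) / 21.8778
= -19.6 / 21.8778
= -0.90

-0.90


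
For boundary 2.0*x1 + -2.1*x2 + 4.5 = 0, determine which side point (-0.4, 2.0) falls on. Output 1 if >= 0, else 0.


Compute 2.0 * -0.4 + -2.1 * 2.0 + 4.5
= -0.8 + -4.2 + 4.5
= -0.5
Since -0.5 < 0, the point is on the negative side.

0


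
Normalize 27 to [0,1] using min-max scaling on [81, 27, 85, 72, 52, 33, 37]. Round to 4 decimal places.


Min = 27, Max = 85
Range = 85 - 27 = 58
Scaled = (x - min) / (max - min)
= (27 - 27) / 58
= 0 / 58
= 0.0000

0.0000


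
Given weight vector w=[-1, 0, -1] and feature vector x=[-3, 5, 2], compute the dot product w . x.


Element-wise products:
-1 * -3 = 3
0 * 5 = 0
-1 * 2 = -2
Sum = 3 + 0 + -2
= 1

1


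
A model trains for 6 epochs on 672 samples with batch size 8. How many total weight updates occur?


Iterations per epoch = 672 / 8 = 84
Total updates = iterations_per_epoch * epochs
= 84 * 6
= 504

504


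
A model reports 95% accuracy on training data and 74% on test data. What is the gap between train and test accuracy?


Gap = train_accuracy - test_accuracy
= 95 - 74
= 21%
This large gap strongly indicates overfitting.

21


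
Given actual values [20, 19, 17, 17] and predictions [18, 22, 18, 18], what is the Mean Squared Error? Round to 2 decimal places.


Differences: [2, -3, -1, -1]
Squared errors: [4, 9, 1, 1]
Sum of squared errors = 15
MSE = 15 / 4 = 3.75

3.75


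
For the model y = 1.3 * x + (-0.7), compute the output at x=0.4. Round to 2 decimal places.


y = 1.3 * 0.4 + (-0.7)
= 0.52 + (-0.7)
= -0.18

-0.18


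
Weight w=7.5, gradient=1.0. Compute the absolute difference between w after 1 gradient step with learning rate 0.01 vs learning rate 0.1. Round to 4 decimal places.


With lr=0.01: w_new = 7.5 - 0.01 * 1.0 = 7.49
With lr=0.1: w_new = 7.5 - 0.1 * 1.0 = 7.4
Absolute difference = |7.49 - 7.4|
= 0.0900

0.0900


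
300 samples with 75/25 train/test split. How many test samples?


Train samples = 300 * 75% = 225
Test samples = 300 - 225
= 75

75


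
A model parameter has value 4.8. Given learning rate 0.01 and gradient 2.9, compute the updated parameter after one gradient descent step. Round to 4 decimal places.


w_new = w_old - lr * gradient
= 4.8 - 0.01 * 2.9
= 4.8 - (0.029)
= 4.7710

4.7710


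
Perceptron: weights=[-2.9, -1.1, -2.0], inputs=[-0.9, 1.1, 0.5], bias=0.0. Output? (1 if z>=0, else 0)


z = w . x + b
= -2.9*-0.9 + -1.1*1.1 + -2.0*0.5 + 0.0
= 2.61 + -1.21 + -1.0 + 0.0
= 0.4 + 0.0
= 0.4
Since z = 0.4 >= 0, output = 1

1


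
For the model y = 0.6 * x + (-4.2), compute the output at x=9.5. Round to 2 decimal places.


y = 0.6 * 9.5 + (-4.2)
= 5.7 + (-4.2)
= 1.50

1.50


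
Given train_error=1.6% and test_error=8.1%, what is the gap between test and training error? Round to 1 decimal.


Generalization gap = test_error - train_error
= 8.1 - 1.6
= 6.5%
A moderate gap.

6.5


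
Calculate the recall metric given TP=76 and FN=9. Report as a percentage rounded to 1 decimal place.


Recall = TP / (TP + FN) * 100
= 76 / (76 + 9)
= 76 / 85
= 0.8941
= 89.4%

89.4


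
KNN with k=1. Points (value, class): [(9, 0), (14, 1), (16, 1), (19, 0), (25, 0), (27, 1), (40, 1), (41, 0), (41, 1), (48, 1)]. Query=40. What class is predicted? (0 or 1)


Distances from query 40:
Point 40 (class 1): distance = 0
K=1 nearest neighbors: classes = [1]
Votes for class 1: 1 / 1
Majority vote => class 1

1


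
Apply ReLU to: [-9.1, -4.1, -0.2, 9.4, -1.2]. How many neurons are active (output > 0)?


ReLU(x) = max(0, x) for each element:
ReLU(-9.1) = 0
ReLU(-4.1) = 0
ReLU(-0.2) = 0
ReLU(9.4) = 9.4
ReLU(-1.2) = 0
Active neurons (>0): 1

1


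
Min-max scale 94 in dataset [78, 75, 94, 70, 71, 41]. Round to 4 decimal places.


Min = 41, Max = 94
Range = 94 - 41 = 53
Scaled = (x - min) / (max - min)
= (94 - 41) / 53
= 53 / 53
= 1.0000

1.0000


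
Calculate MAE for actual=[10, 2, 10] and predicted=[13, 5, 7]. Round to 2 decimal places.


Absolute errors: [3, 3, 3]
Sum of absolute errors = 9
MAE = 9 / 3 = 3.00

3.00


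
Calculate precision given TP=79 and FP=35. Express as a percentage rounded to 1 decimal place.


Precision = TP / (TP + FP) * 100
= 79 / (79 + 35)
= 79 / 114
= 0.693
= 69.3%

69.3


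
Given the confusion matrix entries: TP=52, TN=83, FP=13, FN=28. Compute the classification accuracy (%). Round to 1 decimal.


Accuracy = (TP + TN) / (TP + TN + FP + FN) * 100
= (52 + 83) / (52 + 83 + 13 + 28)
= 135 / 176
= 0.767
= 76.7%

76.7


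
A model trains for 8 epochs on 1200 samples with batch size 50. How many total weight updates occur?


Iterations per epoch = 1200 / 50 = 24
Total updates = iterations_per_epoch * epochs
= 24 * 8
= 192

192


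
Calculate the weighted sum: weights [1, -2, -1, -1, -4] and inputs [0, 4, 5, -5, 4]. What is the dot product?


Element-wise products:
1 * 0 = 0
-2 * 4 = -8
-1 * 5 = -5
-1 * -5 = 5
-4 * 4 = -16
Sum = 0 + -8 + -5 + 5 + -16
= -24

-24


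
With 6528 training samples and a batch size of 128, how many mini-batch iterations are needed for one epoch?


Iterations per epoch = dataset_size / batch_size
= 6528 / 128
= 51

51


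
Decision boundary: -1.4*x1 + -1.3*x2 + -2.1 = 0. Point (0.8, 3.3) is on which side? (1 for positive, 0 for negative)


Compute -1.4 * 0.8 + -1.3 * 3.3 + -2.1
= -1.12 + -4.29 + -2.1
= -7.51
Since -7.51 < 0, the point is on the negative side.

0


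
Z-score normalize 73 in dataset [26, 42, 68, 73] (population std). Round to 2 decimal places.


Mean = (26 + 42 + 68 + 73) / 4 = 52.25
Variance = sum((x_i - mean)^2) / n = 368.1875
Std = sqrt(368.1875) = 19.1882
Z = (x - mean) / std
= (73 - 52.25) / 19.1882
= 20.75 / 19.1882
= 1.08

1.08


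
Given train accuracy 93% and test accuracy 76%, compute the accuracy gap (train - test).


Gap = train_accuracy - test_accuracy
= 93 - 76
= 17%
This gap suggests the model is overfitting.

17


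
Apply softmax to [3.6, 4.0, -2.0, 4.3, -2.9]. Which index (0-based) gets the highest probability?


Softmax is a monotonic transformation, so it preserves the argmax.
We need to find the index of the maximum logit.
Index 0: 3.6
Index 1: 4.0
Index 2: -2.0
Index 3: 4.3
Index 4: -2.9
Maximum logit = 4.3 at index 3

3


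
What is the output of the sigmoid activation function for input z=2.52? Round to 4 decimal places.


sigmoid(z) = 1 / (1 + exp(-z))
exp(-(2.52)) = exp(-2.52) = 0.0805
1 + 0.0805 = 1.0805
1 / 1.0805 = 0.9255

0.9255


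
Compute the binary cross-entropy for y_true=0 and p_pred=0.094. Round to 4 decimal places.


For y=0: Loss = -log(1-p)
= -log(1 - 0.094)
= -log(0.906)
= -(-0.0987)
= 0.0987

0.0987


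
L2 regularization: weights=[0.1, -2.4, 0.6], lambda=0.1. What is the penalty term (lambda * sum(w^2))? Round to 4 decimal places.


Squaring each weight:
0.1^2 = 0.01
(-2.4)^2 = 5.76
0.6^2 = 0.36
Sum of squares = 6.13
Penalty = 0.1 * 6.13 = 0.6130

0.6130


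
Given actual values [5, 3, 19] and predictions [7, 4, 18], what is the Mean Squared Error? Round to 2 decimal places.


Differences: [-2, -1, 1]
Squared errors: [4, 1, 1]
Sum of squared errors = 6
MSE = 6 / 3 = 2.00

2.00


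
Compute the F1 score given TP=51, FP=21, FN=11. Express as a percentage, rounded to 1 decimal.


Precision = TP / (TP + FP) = 51 / 72 = 0.7083
Recall = TP / (TP + FN) = 51 / 62 = 0.8226
F1 = 2 * P * R / (P + R)
= 2 * 0.7083 * 0.8226 / (0.7083 + 0.8226)
= 1.1653 / 1.5309
= 0.7612
As percentage: 76.1%

76.1


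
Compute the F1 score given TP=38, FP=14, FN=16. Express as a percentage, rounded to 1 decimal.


Precision = TP / (TP + FP) = 38 / 52 = 0.7308
Recall = TP / (TP + FN) = 38 / 54 = 0.7037
F1 = 2 * P * R / (P + R)
= 2 * 0.7308 * 0.7037 / (0.7308 + 0.7037)
= 1.0285 / 1.4345
= 0.717
As percentage: 71.7%

71.7


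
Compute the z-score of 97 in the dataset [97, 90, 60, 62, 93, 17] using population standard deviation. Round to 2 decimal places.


Mean = (97 + 90 + 60 + 62 + 93 + 17) / 6 = 69.8333
Variance = sum((x_i - mean)^2) / n = 771.8056
Std = sqrt(771.8056) = 27.7814
Z = (x - mean) / std
= (97 - 69.8333) / 27.7814
= 27.1667 / 27.7814
= 0.98

0.98


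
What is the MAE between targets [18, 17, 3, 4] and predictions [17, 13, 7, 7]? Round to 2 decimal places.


Absolute errors: [1, 4, 4, 3]
Sum of absolute errors = 12
MAE = 12 / 4 = 3.00

3.00


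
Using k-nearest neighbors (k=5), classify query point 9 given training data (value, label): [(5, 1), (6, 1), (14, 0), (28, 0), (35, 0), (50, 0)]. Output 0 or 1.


Distances from query 9:
Point 6 (class 1): distance = 3
Point 5 (class 1): distance = 4
Point 14 (class 0): distance = 5
Point 28 (class 0): distance = 19
Point 35 (class 0): distance = 26
K=5 nearest neighbors: classes = [1, 1, 0, 0, 0]
Votes for class 1: 2 / 5
Majority vote => class 0

0


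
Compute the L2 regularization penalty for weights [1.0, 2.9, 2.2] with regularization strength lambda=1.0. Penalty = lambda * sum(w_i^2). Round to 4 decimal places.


Squaring each weight:
1.0^2 = 1.0
2.9^2 = 8.41
2.2^2 = 4.84
Sum of squares = 14.25
Penalty = 1.0 * 14.25 = 14.2500

14.2500


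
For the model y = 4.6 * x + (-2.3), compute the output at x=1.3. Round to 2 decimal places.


y = 4.6 * 1.3 + (-2.3)
= 5.98 + (-2.3)
= 3.68

3.68


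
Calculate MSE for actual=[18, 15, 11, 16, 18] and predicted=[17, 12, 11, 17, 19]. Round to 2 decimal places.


Differences: [1, 3, 0, -1, -1]
Squared errors: [1, 9, 0, 1, 1]
Sum of squared errors = 12
MSE = 12 / 5 = 2.40

2.40


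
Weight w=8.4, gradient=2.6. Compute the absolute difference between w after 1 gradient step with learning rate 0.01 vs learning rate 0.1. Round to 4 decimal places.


With lr=0.01: w_new = 8.4 - 0.01 * 2.6 = 8.374
With lr=0.1: w_new = 8.4 - 0.1 * 2.6 = 8.14
Absolute difference = |8.374 - 8.14|
= 0.2340

0.2340


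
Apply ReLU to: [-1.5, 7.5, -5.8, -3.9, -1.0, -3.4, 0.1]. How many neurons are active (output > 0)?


ReLU(x) = max(0, x) for each element:
ReLU(-1.5) = 0
ReLU(7.5) = 7.5
ReLU(-5.8) = 0
ReLU(-3.9) = 0
ReLU(-1.0) = 0
ReLU(-3.4) = 0
ReLU(0.1) = 0.1
Active neurons (>0): 2

2


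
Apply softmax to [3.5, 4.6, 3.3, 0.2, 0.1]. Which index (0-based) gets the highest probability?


Softmax is a monotonic transformation, so it preserves the argmax.
We need to find the index of the maximum logit.
Index 0: 3.5
Index 1: 4.6
Index 2: 3.3
Index 3: 0.2
Index 4: 0.1
Maximum logit = 4.6 at index 1

1


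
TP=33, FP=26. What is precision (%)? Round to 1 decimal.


Precision = TP / (TP + FP) * 100
= 33 / (33 + 26)
= 33 / 59
= 0.5593
= 55.9%

55.9


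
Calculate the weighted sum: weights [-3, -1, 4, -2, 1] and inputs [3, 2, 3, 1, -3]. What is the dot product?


Element-wise products:
-3 * 3 = -9
-1 * 2 = -2
4 * 3 = 12
-2 * 1 = -2
1 * -3 = -3
Sum = -9 + -2 + 12 + -2 + -3
= -4

-4


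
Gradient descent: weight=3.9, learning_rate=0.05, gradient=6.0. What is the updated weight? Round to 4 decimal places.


w_new = w_old - lr * gradient
= 3.9 - 0.05 * 6.0
= 3.9 - (0.3)
= 3.6000

3.6000


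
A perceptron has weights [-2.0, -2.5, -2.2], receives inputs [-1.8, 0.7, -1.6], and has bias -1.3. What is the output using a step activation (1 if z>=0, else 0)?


z = w . x + b
= -2.0*-1.8 + -2.5*0.7 + -2.2*-1.6 + -1.3
= 3.6 + -1.75 + 3.52 + -1.3
= 5.37 + -1.3
= 4.07
Since z = 4.07 >= 0, output = 1

1


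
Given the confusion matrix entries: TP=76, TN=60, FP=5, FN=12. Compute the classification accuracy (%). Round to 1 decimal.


Accuracy = (TP + TN) / (TP + TN + FP + FN) * 100
= (76 + 60) / (76 + 60 + 5 + 12)
= 136 / 153
= 0.8889
= 88.9%

88.9


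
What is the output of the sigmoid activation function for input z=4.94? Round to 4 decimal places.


sigmoid(z) = 1 / (1 + exp(-z))
exp(-(4.94)) = exp(-4.94) = 0.0072
1 + 0.0072 = 1.0072
1 / 1.0072 = 0.9929

0.9929


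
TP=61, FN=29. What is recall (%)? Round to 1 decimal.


Recall = TP / (TP + FN) * 100
= 61 / (61 + 29)
= 61 / 90
= 0.6778
= 67.8%

67.8


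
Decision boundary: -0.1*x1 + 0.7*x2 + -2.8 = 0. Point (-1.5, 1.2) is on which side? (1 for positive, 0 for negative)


Compute -0.1 * -1.5 + 0.7 * 1.2 + -2.8
= 0.15 + 0.84 + -2.8
= -1.81
Since -1.81 < 0, the point is on the negative side.

0


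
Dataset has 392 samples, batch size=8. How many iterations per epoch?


Iterations per epoch = dataset_size / batch_size
= 392 / 8
= 49

49


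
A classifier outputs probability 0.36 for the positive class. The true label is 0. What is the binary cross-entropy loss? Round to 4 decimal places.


For y=0: Loss = -log(1-p)
= -log(1 - 0.36)
= -log(0.64)
= -(-0.4463)
= 0.4463

0.4463


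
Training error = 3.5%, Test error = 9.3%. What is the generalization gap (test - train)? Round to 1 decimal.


Generalization gap = test_error - train_error
= 9.3 - 3.5
= 5.8%
A moderate gap.

5.8


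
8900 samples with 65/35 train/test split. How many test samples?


Train samples = 8900 * 65% = 5785
Test samples = 8900 - 5785
= 3115

3115


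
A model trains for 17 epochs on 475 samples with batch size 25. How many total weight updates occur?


Iterations per epoch = 475 / 25 = 19
Total updates = iterations_per_epoch * epochs
= 19 * 17
= 323

323


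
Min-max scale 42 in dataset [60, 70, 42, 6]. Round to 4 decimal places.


Min = 6, Max = 70
Range = 70 - 6 = 64
Scaled = (x - min) / (max - min)
= (42 - 6) / 64
= 36 / 64
= 0.5625

0.5625


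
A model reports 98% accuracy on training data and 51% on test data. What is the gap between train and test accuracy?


Gap = train_accuracy - test_accuracy
= 98 - 51
= 47%
This large gap strongly indicates overfitting.

47


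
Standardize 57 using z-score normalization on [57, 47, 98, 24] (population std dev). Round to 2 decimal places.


Mean = (57 + 47 + 98 + 24) / 4 = 56.5
Variance = sum((x_i - mean)^2) / n = 717.25
Std = sqrt(717.25) = 26.7815
Z = (x - mean) / std
= (57 - 56.5) / 26.7815
= 0.5 / 26.7815
= 0.02

0.02


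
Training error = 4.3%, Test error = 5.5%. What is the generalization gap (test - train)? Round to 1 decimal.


Generalization gap = test_error - train_error
= 5.5 - 4.3
= 1.2%
A small gap suggests good generalization.

1.2


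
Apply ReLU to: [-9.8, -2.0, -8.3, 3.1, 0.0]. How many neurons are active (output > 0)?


ReLU(x) = max(0, x) for each element:
ReLU(-9.8) = 0
ReLU(-2.0) = 0
ReLU(-8.3) = 0
ReLU(3.1) = 3.1
ReLU(0.0) = 0
Active neurons (>0): 1

1


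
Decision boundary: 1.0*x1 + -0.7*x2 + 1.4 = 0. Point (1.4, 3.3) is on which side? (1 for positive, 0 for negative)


Compute 1.0 * 1.4 + -0.7 * 3.3 + 1.4
= 1.4 + -2.31 + 1.4
= 0.49
Since 0.49 >= 0, the point is on the positive side.

1


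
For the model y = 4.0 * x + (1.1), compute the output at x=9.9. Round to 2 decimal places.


y = 4.0 * 9.9 + (1.1)
= 39.6 + (1.1)
= 40.70

40.70


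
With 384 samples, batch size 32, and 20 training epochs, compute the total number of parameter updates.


Iterations per epoch = 384 / 32 = 12
Total updates = iterations_per_epoch * epochs
= 12 * 20
= 240

240


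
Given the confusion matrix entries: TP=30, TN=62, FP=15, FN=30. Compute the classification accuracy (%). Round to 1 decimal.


Accuracy = (TP + TN) / (TP + TN + FP + FN) * 100
= (30 + 62) / (30 + 62 + 15 + 30)
= 92 / 137
= 0.6715
= 67.2%

67.2


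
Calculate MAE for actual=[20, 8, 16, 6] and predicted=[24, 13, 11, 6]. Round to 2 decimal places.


Absolute errors: [4, 5, 5, 0]
Sum of absolute errors = 14
MAE = 14 / 4 = 3.50

3.50


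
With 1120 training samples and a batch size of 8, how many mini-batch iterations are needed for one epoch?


Iterations per epoch = dataset_size / batch_size
= 1120 / 8
= 140

140


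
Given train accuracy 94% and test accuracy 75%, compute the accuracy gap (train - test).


Gap = train_accuracy - test_accuracy
= 94 - 75
= 19%
This gap suggests the model is overfitting.

19


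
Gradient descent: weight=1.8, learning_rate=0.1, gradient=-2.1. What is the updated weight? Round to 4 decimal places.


w_new = w_old - lr * gradient
= 1.8 - 0.1 * -2.1
= 1.8 - (-0.21)
= 2.0100

2.0100


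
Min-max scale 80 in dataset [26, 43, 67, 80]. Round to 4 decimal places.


Min = 26, Max = 80
Range = 80 - 26 = 54
Scaled = (x - min) / (max - min)
= (80 - 26) / 54
= 54 / 54
= 1.0000

1.0000


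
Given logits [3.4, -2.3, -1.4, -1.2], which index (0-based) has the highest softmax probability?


Softmax is a monotonic transformation, so it preserves the argmax.
We need to find the index of the maximum logit.
Index 0: 3.4
Index 1: -2.3
Index 2: -1.4
Index 3: -1.2
Maximum logit = 3.4 at index 0

0


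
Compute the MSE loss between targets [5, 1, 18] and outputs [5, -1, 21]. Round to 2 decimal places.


Differences: [0, 2, -3]
Squared errors: [0, 4, 9]
Sum of squared errors = 13
MSE = 13 / 3 = 4.33

4.33


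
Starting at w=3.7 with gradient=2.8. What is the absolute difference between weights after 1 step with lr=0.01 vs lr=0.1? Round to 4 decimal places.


With lr=0.01: w_new = 3.7 - 0.01 * 2.8 = 3.672
With lr=0.1: w_new = 3.7 - 0.1 * 2.8 = 3.42
Absolute difference = |3.672 - 3.42|
= 0.2520

0.2520


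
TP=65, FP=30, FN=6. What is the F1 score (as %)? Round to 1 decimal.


Precision = TP / (TP + FP) = 65 / 95 = 0.6842
Recall = TP / (TP + FN) = 65 / 71 = 0.9155
F1 = 2 * P * R / (P + R)
= 2 * 0.6842 * 0.9155 / (0.6842 + 0.9155)
= 1.2528 / 1.5997
= 0.7831
As percentage: 78.3%

78.3


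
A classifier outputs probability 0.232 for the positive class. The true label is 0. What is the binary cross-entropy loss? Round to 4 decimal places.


For y=0: Loss = -log(1-p)
= -log(1 - 0.232)
= -log(0.768)
= -(-0.264)
= 0.2640

0.2640


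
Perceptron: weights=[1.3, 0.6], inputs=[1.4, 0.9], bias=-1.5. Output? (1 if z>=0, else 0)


z = w . x + b
= 1.3*1.4 + 0.6*0.9 + -1.5
= 1.82 + 0.54 + -1.5
= 2.36 + -1.5
= 0.86
Since z = 0.86 >= 0, output = 1

1


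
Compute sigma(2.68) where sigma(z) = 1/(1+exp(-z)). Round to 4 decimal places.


sigmoid(z) = 1 / (1 + exp(-z))
exp(-(2.68)) = exp(-2.68) = 0.0686
1 + 0.0686 = 1.0686
1 / 1.0686 = 0.9358

0.9358


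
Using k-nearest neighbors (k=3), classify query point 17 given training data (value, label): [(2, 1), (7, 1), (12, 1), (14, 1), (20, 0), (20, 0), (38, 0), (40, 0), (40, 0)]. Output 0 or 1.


Distances from query 17:
Point 20 (class 0): distance = 3
Point 20 (class 0): distance = 3
Point 14 (class 1): distance = 3
K=3 nearest neighbors: classes = [0, 0, 1]
Votes for class 1: 1 / 3
Majority vote => class 0

0


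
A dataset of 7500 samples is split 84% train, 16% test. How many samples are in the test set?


Train samples = 7500 * 84% = 6300
Test samples = 7500 - 6300
= 1200

1200


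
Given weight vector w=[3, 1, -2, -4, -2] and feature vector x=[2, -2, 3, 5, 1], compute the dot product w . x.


Element-wise products:
3 * 2 = 6
1 * -2 = -2
-2 * 3 = -6
-4 * 5 = -20
-2 * 1 = -2
Sum = 6 + -2 + -6 + -20 + -2
= -24

-24


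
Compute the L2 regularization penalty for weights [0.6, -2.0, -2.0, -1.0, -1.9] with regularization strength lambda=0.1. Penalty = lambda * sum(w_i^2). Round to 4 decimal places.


Squaring each weight:
0.6^2 = 0.36
(-2.0)^2 = 4.0
(-2.0)^2 = 4.0
(-1.0)^2 = 1.0
(-1.9)^2 = 3.61
Sum of squares = 12.97
Penalty = 0.1 * 12.97 = 1.2970

1.2970


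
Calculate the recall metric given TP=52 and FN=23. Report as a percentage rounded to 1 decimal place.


Recall = TP / (TP + FN) * 100
= 52 / (52 + 23)
= 52 / 75
= 0.6933
= 69.3%

69.3


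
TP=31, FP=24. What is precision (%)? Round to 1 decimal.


Precision = TP / (TP + FP) * 100
= 31 / (31 + 24)
= 31 / 55
= 0.5636
= 56.4%

56.4


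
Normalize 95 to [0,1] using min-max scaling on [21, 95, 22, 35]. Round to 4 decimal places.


Min = 21, Max = 95
Range = 95 - 21 = 74
Scaled = (x - min) / (max - min)
= (95 - 21) / 74
= 74 / 74
= 1.0000

1.0000


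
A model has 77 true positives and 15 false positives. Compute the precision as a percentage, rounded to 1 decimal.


Precision = TP / (TP + FP) * 100
= 77 / (77 + 15)
= 77 / 92
= 0.837
= 83.7%

83.7


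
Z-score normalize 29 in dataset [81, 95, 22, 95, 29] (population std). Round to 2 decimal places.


Mean = (81 + 95 + 22 + 95 + 29) / 5 = 64.4
Variance = sum((x_i - mean)^2) / n = 1039.84
Std = sqrt(1039.84) = 32.2466
Z = (x - mean) / std
= (29 - 64.4) / 32.2466
= -35.4 / 32.2466
= -1.10

-1.10


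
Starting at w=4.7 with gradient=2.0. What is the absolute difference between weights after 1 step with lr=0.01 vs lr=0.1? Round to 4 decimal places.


With lr=0.01: w_new = 4.7 - 0.01 * 2.0 = 4.68
With lr=0.1: w_new = 4.7 - 0.1 * 2.0 = 4.5
Absolute difference = |4.68 - 4.5|
= 0.1800

0.1800


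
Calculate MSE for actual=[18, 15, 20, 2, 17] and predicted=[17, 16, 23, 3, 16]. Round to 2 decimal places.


Differences: [1, -1, -3, -1, 1]
Squared errors: [1, 1, 9, 1, 1]
Sum of squared errors = 13
MSE = 13 / 5 = 2.60

2.60


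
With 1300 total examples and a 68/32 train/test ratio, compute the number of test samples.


Train samples = 1300 * 68% = 884
Test samples = 1300 - 884
= 416

416


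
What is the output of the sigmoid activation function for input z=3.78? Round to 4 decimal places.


sigmoid(z) = 1 / (1 + exp(-z))
exp(-(3.78)) = exp(-3.78) = 0.0228
1 + 0.0228 = 1.0228
1 / 1.0228 = 0.9777

0.9777


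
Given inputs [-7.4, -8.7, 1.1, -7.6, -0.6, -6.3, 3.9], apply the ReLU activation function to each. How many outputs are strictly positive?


ReLU(x) = max(0, x) for each element:
ReLU(-7.4) = 0
ReLU(-8.7) = 0
ReLU(1.1) = 1.1
ReLU(-7.6) = 0
ReLU(-0.6) = 0
ReLU(-6.3) = 0
ReLU(3.9) = 3.9
Active neurons (>0): 2

2


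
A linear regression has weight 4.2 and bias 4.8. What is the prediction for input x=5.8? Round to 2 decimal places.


y = 4.2 * 5.8 + (4.8)
= 24.36 + (4.8)
= 29.16

29.16


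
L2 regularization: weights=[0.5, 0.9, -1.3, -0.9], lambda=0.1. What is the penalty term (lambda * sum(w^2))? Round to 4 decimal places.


Squaring each weight:
0.5^2 = 0.25
0.9^2 = 0.81
(-1.3)^2 = 1.69
(-0.9)^2 = 0.81
Sum of squares = 3.56
Penalty = 0.1 * 3.56 = 0.3560

0.3560


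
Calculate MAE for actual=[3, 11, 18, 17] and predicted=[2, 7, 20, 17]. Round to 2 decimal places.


Absolute errors: [1, 4, 2, 0]
Sum of absolute errors = 7
MAE = 7 / 4 = 1.75

1.75


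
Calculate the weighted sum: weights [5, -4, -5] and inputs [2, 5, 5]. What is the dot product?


Element-wise products:
5 * 2 = 10
-4 * 5 = -20
-5 * 5 = -25
Sum = 10 + -20 + -25
= -35

-35


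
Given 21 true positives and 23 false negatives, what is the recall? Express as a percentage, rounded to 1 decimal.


Recall = TP / (TP + FN) * 100
= 21 / (21 + 23)
= 21 / 44
= 0.4773
= 47.7%

47.7


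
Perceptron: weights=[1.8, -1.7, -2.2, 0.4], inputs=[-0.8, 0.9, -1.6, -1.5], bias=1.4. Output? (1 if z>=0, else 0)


z = w . x + b
= 1.8*-0.8 + -1.7*0.9 + -2.2*-1.6 + 0.4*-1.5 + 1.4
= -1.44 + -1.53 + 3.52 + -0.6 + 1.4
= -0.05 + 1.4
= 1.35
Since z = 1.35 >= 0, output = 1

1


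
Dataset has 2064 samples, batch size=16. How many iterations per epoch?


Iterations per epoch = dataset_size / batch_size
= 2064 / 16
= 129

129


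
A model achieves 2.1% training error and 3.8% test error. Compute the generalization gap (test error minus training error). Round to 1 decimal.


Generalization gap = test_error - train_error
= 3.8 - 2.1
= 1.7%
A small gap suggests good generalization.

1.7


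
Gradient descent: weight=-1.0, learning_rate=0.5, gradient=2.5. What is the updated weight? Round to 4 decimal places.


w_new = w_old - lr * gradient
= -1.0 - 0.5 * 2.5
= -1.0 - (1.25)
= -2.2500

-2.2500


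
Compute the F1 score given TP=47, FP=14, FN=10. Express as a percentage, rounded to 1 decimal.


Precision = TP / (TP + FP) = 47 / 61 = 0.7705
Recall = TP / (TP + FN) = 47 / 57 = 0.8246
F1 = 2 * P * R / (P + R)
= 2 * 0.7705 * 0.8246 / (0.7705 + 0.8246)
= 1.2706 / 1.5951
= 0.7966
As percentage: 79.7%

79.7


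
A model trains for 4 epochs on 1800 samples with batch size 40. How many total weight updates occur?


Iterations per epoch = 1800 / 40 = 45
Total updates = iterations_per_epoch * epochs
= 45 * 4
= 180

180


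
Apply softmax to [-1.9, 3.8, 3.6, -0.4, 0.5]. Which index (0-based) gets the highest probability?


Softmax is a monotonic transformation, so it preserves the argmax.
We need to find the index of the maximum logit.
Index 0: -1.9
Index 1: 3.8
Index 2: 3.6
Index 3: -0.4
Index 4: 0.5
Maximum logit = 3.8 at index 1

1


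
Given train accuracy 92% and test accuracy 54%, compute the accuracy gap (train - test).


Gap = train_accuracy - test_accuracy
= 92 - 54
= 38%
This large gap strongly indicates overfitting.

38


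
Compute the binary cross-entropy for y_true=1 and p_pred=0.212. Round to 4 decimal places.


For y=1: Loss = -log(p)
= -log(0.212)
= -(-1.5512)
= 1.5512

1.5512


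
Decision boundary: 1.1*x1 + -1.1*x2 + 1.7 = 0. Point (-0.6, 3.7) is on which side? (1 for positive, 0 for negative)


Compute 1.1 * -0.6 + -1.1 * 3.7 + 1.7
= -0.66 + -4.07 + 1.7
= -3.03
Since -3.03 < 0, the point is on the negative side.

0


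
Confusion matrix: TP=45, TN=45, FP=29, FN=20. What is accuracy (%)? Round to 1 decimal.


Accuracy = (TP + TN) / (TP + TN + FP + FN) * 100
= (45 + 45) / (45 + 45 + 29 + 20)
= 90 / 139
= 0.6475
= 64.7%

64.7


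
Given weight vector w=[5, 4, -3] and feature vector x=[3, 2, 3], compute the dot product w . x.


Element-wise products:
5 * 3 = 15
4 * 2 = 8
-3 * 3 = -9
Sum = 15 + 8 + -9
= 14

14


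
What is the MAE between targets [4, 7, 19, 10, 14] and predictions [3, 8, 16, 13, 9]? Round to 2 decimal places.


Absolute errors: [1, 1, 3, 3, 5]
Sum of absolute errors = 13
MAE = 13 / 5 = 2.60

2.60


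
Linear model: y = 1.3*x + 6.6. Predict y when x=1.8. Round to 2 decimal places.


y = 1.3 * 1.8 + (6.6)
= 2.34 + (6.6)
= 8.94

8.94


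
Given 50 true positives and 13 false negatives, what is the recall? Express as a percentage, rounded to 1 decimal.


Recall = TP / (TP + FN) * 100
= 50 / (50 + 13)
= 50 / 63
= 0.7937
= 79.4%

79.4


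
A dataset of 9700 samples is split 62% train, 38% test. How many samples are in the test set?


Train samples = 9700 * 62% = 6014
Test samples = 9700 - 6014
= 3686

3686


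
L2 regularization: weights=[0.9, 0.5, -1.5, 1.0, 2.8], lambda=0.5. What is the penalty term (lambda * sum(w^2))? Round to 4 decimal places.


Squaring each weight:
0.9^2 = 0.81
0.5^2 = 0.25
(-1.5)^2 = 2.25
1.0^2 = 1.0
2.8^2 = 7.84
Sum of squares = 12.15
Penalty = 0.5 * 12.15 = 6.0750

6.0750


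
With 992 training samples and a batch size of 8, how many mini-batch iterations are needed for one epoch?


Iterations per epoch = dataset_size / batch_size
= 992 / 8
= 124

124


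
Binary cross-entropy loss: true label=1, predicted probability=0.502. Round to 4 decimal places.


For y=1: Loss = -log(p)
= -log(0.502)
= -(-0.6892)
= 0.6892

0.6892


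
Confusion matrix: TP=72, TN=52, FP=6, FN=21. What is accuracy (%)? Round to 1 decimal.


Accuracy = (TP + TN) / (TP + TN + FP + FN) * 100
= (72 + 52) / (72 + 52 + 6 + 21)
= 124 / 151
= 0.8212
= 82.1%

82.1


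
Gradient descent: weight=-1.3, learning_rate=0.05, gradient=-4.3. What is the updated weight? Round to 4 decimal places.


w_new = w_old - lr * gradient
= -1.3 - 0.05 * -4.3
= -1.3 - (-0.215)
= -1.0850

-1.0850


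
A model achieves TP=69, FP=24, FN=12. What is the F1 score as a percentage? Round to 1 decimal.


Precision = TP / (TP + FP) = 69 / 93 = 0.7419
Recall = TP / (TP + FN) = 69 / 81 = 0.8519
F1 = 2 * P * R / (P + R)
= 2 * 0.7419 * 0.8519 / (0.7419 + 0.8519)
= 1.264 / 1.5938
= 0.7931
As percentage: 79.3%

79.3


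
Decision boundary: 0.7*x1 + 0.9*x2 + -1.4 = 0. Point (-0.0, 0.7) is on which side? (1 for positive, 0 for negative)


Compute 0.7 * -0.0 + 0.9 * 0.7 + -1.4
= -0.0 + 0.63 + -1.4
= -0.77
Since -0.77 < 0, the point is on the negative side.

0


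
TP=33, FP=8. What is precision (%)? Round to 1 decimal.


Precision = TP / (TP + FP) * 100
= 33 / (33 + 8)
= 33 / 41
= 0.8049
= 80.5%

80.5


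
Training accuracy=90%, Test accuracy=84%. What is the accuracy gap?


Gap = train_accuracy - test_accuracy
= 90 - 84
= 6%
This moderate gap may indicate mild overfitting.

6


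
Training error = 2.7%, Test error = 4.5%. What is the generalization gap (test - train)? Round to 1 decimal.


Generalization gap = test_error - train_error
= 4.5 - 2.7
= 1.8%
A small gap suggests good generalization.

1.8


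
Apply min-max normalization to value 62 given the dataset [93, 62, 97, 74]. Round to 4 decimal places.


Min = 62, Max = 97
Range = 97 - 62 = 35
Scaled = (x - min) / (max - min)
= (62 - 62) / 35
= 0 / 35
= 0.0000

0.0000


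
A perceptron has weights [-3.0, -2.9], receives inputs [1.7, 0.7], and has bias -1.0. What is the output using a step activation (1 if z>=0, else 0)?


z = w . x + b
= -3.0*1.7 + -2.9*0.7 + -1.0
= -5.1 + -2.03 + -1.0
= -7.13 + -1.0
= -8.13
Since z = -8.13 < 0, output = 0

0


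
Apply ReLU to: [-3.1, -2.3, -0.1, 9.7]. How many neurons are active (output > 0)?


ReLU(x) = max(0, x) for each element:
ReLU(-3.1) = 0
ReLU(-2.3) = 0
ReLU(-0.1) = 0
ReLU(9.7) = 9.7
Active neurons (>0): 1

1


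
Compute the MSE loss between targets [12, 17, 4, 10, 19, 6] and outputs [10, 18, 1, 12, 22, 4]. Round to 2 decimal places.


Differences: [2, -1, 3, -2, -3, 2]
Squared errors: [4, 1, 9, 4, 9, 4]
Sum of squared errors = 31
MSE = 31 / 6 = 5.17

5.17


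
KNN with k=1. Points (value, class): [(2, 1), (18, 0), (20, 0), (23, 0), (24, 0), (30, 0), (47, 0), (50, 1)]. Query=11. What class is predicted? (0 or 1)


Distances from query 11:
Point 18 (class 0): distance = 7
K=1 nearest neighbors: classes = [0]
Votes for class 1: 0 / 1
Majority vote => class 0

0


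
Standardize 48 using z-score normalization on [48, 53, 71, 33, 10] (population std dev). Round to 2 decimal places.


Mean = (48 + 53 + 71 + 33 + 10) / 5 = 43.0
Variance = sum((x_i - mean)^2) / n = 419.6
Std = sqrt(419.6) = 20.4841
Z = (x - mean) / std
= (48 - 43.0) / 20.4841
= 5.0 / 20.4841
= 0.24

0.24


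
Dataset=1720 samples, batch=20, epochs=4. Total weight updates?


Iterations per epoch = 1720 / 20 = 86
Total updates = iterations_per_epoch * epochs
= 86 * 4
= 344

344


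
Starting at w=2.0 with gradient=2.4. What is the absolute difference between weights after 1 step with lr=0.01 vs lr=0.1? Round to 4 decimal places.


With lr=0.01: w_new = 2.0 - 0.01 * 2.4 = 1.976
With lr=0.1: w_new = 2.0 - 0.1 * 2.4 = 1.76
Absolute difference = |1.976 - 1.76|
= 0.2160

0.2160


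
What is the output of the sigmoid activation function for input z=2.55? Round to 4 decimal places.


sigmoid(z) = 1 / (1 + exp(-z))
exp(-(2.55)) = exp(-2.55) = 0.0781
1 + 0.0781 = 1.0781
1 / 1.0781 = 0.9276

0.9276


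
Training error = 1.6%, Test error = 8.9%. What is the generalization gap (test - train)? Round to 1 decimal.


Generalization gap = test_error - train_error
= 8.9 - 1.6
= 7.3%
A moderate gap.

7.3


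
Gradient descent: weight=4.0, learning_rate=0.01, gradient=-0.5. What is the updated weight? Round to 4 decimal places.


w_new = w_old - lr * gradient
= 4.0 - 0.01 * -0.5
= 4.0 - (-0.005)
= 4.0050

4.0050


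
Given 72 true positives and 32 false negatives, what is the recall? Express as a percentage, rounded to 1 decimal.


Recall = TP / (TP + FN) * 100
= 72 / (72 + 32)
= 72 / 104
= 0.6923
= 69.2%

69.2


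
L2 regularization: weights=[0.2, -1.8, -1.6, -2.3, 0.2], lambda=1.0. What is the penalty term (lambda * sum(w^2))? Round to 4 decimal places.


Squaring each weight:
0.2^2 = 0.04
(-1.8)^2 = 3.24
(-1.6)^2 = 2.56
(-2.3)^2 = 5.29
0.2^2 = 0.04
Sum of squares = 11.17
Penalty = 1.0 * 11.17 = 11.1700

11.1700


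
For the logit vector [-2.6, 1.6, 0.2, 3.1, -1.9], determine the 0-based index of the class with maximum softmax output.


Softmax is a monotonic transformation, so it preserves the argmax.
We need to find the index of the maximum logit.
Index 0: -2.6
Index 1: 1.6
Index 2: 0.2
Index 3: 3.1
Index 4: -1.9
Maximum logit = 3.1 at index 3

3


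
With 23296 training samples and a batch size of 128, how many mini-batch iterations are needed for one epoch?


Iterations per epoch = dataset_size / batch_size
= 23296 / 128
= 182

182
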